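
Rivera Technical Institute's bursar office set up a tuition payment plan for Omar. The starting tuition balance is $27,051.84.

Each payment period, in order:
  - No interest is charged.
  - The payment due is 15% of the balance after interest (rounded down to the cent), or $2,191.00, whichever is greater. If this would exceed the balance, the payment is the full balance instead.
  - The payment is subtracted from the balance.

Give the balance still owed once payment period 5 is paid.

Payment period 1: opening $27,051.84; payment $4,057.77; balance $22,994.07
Payment period 2: opening $22,994.07; payment $3,449.11; balance $19,544.96
Payment period 3: opening $19,544.96; payment $2,931.74; balance $16,613.22
Payment period 4: opening $16,613.22; payment $2,491.98; balance $14,121.24
Payment period 5: opening $14,121.24; payment $2,191.00; balance $11,930.24

$11,930.24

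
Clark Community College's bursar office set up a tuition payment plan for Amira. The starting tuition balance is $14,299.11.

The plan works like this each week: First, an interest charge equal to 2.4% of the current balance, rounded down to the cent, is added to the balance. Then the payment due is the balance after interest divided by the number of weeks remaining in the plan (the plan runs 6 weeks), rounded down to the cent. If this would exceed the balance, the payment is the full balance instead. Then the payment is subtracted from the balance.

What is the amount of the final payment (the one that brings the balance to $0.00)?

# | Opening | Interest | Payment | End bal
1 | $14,299.11 | $343.17 | $2,440.38 | $12,201.90
2 | $12,201.90 | $292.84 | $2,498.94 | $9,995.80
3 | $9,995.80 | $239.89 | $2,558.92 | $7,676.77
4 | $7,676.77 | $184.24 | $2,620.33 | $5,240.68
5 | $5,240.68 | $125.77 | $2,683.22 | $2,683.23
6 | $2,683.23 | $64.39 | $2,747.62 | $0.00

$2,747.62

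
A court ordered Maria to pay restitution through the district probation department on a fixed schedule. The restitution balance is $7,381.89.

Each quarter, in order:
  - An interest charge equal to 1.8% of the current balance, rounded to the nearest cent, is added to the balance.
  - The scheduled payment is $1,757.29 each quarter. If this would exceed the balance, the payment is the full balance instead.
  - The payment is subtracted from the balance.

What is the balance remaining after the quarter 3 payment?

Quarter 1: $7,381.89 +$132.87 interest = $7,514.76; pay $1,757.29 → $5,757.47
Quarter 2: $5,757.47 +$103.63 interest = $5,861.10; pay $1,757.29 → $4,103.81
Quarter 3: $4,103.81 +$73.87 interest = $4,177.68; pay $1,757.29 → $2,420.39

$2,420.39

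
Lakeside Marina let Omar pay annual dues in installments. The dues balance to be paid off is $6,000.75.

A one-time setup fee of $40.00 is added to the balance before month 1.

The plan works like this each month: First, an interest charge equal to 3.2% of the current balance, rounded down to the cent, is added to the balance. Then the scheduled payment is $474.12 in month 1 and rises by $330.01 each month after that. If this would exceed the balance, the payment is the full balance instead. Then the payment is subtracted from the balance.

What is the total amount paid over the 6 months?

Month 1: $6,040.75 +$193.30 interest = $6,234.05; pay $474.12 → $5,759.93
Month 2: $5,759.93 +$184.31 interest = $5,944.24; pay $804.13 → $5,140.11
Month 3: $5,140.11 +$164.48 interest = $5,304.59; pay $1,134.14 → $4,170.45
Month 4: $4,170.45 +$133.45 interest = $4,303.90; pay $1,464.15 → $2,839.75
Month 5: $2,839.75 +$90.87 interest = $2,930.62; pay $1,794.16 → $1,136.46
Month 6: $1,136.46 +$36.36 interest = $1,172.82; pay $1,172.82 → $0.00
Total paid: $6,843.52

$6,843.52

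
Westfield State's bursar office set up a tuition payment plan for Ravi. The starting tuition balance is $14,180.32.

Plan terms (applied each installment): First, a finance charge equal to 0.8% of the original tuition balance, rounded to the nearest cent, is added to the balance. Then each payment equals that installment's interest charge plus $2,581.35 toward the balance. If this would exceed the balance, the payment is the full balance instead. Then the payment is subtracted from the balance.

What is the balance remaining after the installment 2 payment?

$9,017.62

Installment 1: opening $14,180.32; interest $113.44 → $14,293.76; payment $2,694.79; balance $11,598.97
Installment 2: opening $11,598.97; interest $113.44 → $11,712.41; payment $2,694.79; balance $9,017.62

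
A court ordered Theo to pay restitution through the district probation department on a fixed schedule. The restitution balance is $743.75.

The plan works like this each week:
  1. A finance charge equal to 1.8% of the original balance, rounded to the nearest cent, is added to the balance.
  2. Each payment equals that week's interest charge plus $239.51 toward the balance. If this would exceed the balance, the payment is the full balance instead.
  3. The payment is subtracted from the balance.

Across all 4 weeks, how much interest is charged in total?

$53.56

Week 1: opening $743.75; interest $13.39 → $757.14; payment $252.90; balance $504.24
Week 2: opening $504.24; interest $13.39 → $517.63; payment $252.90; balance $264.73
Week 3: opening $264.73; interest $13.39 → $278.12; payment $252.90; balance $25.22
Week 4: opening $25.22; interest $13.39 → $38.61; payment $38.61; balance $0.00
Total interest: $13.39 + $13.39 + $13.39 + $13.39 = $53.56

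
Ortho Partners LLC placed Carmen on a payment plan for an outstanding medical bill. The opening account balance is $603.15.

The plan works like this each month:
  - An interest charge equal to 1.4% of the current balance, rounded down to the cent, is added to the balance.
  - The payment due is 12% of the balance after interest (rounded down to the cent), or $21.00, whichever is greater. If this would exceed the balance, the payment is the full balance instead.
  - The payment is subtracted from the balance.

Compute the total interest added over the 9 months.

Month 1: $603.15 +$8.44 interest = $611.59; pay $73.39 → $538.20
Month 2: $538.20 +$7.53 interest = $545.73; pay $65.48 → $480.25
Month 3: $480.25 +$6.72 interest = $486.97; pay $58.43 → $428.54
Month 4: $428.54 +$5.99 interest = $434.53; pay $52.14 → $382.39
Month 5: $382.39 +$5.35 interest = $387.74; pay $46.52 → $341.22
Month 6: $341.22 +$4.77 interest = $345.99; pay $41.51 → $304.48
Month 7: $304.48 +$4.26 interest = $308.74; pay $37.04 → $271.70
Month 8: $271.70 +$3.80 interest = $275.50; pay $33.06 → $242.44
Month 9: $242.44 +$3.39 interest = $245.83; pay $29.49 → $216.34
Total interest: $8.44 + $7.53 + $6.72 + $5.99 + $5.35 + $4.77 + $4.26 + $3.80 + $3.39 = $50.25

$50.25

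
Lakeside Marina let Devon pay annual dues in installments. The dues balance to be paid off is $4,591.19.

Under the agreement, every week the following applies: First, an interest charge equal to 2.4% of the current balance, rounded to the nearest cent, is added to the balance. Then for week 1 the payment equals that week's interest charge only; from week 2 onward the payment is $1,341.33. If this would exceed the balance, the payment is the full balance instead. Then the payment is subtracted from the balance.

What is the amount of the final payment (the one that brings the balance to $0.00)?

$827.81

# | Opening | Interest | Payment | End bal
1 | $4,591.19 | $110.19 | $110.19 | $4,591.19
2 | $4,591.19 | $110.19 | $1,341.33 | $3,360.05
3 | $3,360.05 | $80.64 | $1,341.33 | $2,099.36
4 | $2,099.36 | $50.38 | $1,341.33 | $808.41
5 | $808.41 | $19.40 | $827.81 | $0.00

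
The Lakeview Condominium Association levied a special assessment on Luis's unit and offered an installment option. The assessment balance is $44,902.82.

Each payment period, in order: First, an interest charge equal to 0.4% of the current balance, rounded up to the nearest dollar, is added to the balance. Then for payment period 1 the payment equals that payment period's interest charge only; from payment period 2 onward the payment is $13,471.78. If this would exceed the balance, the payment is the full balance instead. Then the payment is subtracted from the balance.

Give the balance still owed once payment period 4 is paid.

$4,868.48

Payment period 1: opening $44,902.82; interest $180.00 → $45,082.82; payment $180.00; balance $44,902.82
Payment period 2: opening $44,902.82; interest $180.00 → $45,082.82; payment $13,471.78; balance $31,611.04
Payment period 3: opening $31,611.04; interest $127.00 → $31,738.04; payment $13,471.78; balance $18,266.26
Payment period 4: opening $18,266.26; interest $74.00 → $18,340.26; payment $13,471.78; balance $4,868.48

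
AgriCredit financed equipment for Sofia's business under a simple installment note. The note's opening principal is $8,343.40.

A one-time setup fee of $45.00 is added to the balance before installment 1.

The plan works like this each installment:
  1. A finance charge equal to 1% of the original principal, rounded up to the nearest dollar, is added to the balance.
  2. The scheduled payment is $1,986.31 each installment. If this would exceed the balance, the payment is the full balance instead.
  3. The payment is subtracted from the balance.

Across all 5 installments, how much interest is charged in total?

$420.00

Installment 1: $8,388.40 +$84.00 interest = $8,472.40; pay $1,986.31 → $6,486.09
Installment 2: $6,486.09 +$84.00 interest = $6,570.09; pay $1,986.31 → $4,583.78
Installment 3: $4,583.78 +$84.00 interest = $4,667.78; pay $1,986.31 → $2,681.47
Installment 4: $2,681.47 +$84.00 interest = $2,765.47; pay $1,986.31 → $779.16
Installment 5: $779.16 +$84.00 interest = $863.16; pay $863.16 → $0.00
Total interest: $84.00 + $84.00 + $84.00 + $84.00 + $84.00 = $420.00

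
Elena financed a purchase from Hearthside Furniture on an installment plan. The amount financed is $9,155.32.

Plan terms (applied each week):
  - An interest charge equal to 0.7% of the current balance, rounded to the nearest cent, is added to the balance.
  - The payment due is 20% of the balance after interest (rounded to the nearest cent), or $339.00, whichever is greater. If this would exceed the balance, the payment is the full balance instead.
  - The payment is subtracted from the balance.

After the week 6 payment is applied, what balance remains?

Week 1: $9,155.32 +$64.09 interest = $9,219.41; pay $1,843.88 → $7,375.53
Week 2: $7,375.53 +$51.63 interest = $7,427.16; pay $1,485.43 → $5,941.73
Week 3: $5,941.73 +$41.59 interest = $5,983.32; pay $1,196.66 → $4,786.66
Week 4: $4,786.66 +$33.51 interest = $4,820.17; pay $964.03 → $3,856.14
Week 5: $3,856.14 +$26.99 interest = $3,883.13; pay $776.63 → $3,106.50
Week 6: $3,106.50 +$21.75 interest = $3,128.25; pay $625.65 → $2,502.60

$2,502.60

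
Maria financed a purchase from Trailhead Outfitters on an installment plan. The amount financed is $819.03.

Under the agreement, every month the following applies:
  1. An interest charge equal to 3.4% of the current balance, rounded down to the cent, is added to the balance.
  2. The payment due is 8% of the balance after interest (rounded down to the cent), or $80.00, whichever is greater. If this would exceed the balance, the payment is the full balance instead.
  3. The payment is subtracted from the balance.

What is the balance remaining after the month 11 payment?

$137.10

Month 1: opening $819.03; interest $27.84 → $846.87; payment $80.00; balance $766.87
Month 2: opening $766.87; interest $26.07 → $792.94; payment $80.00; balance $712.94
Month 3: opening $712.94; interest $24.23 → $737.17; payment $80.00; balance $657.17
Month 4: opening $657.17; interest $22.34 → $679.51; payment $80.00; balance $599.51
Month 5: opening $599.51; interest $20.38 → $619.89; payment $80.00; balance $539.89
Month 6: opening $539.89; interest $18.35 → $558.24; payment $80.00; balance $478.24
Month 7: opening $478.24; interest $16.26 → $494.50; payment $80.00; balance $414.50
Month 8: opening $414.50; interest $14.09 → $428.59; payment $80.00; balance $348.59
Month 9: opening $348.59; interest $11.85 → $360.44; payment $80.00; balance $280.44
Month 10: opening $280.44; interest $9.53 → $289.97; payment $80.00; balance $209.97
Month 11: opening $209.97; interest $7.13 → $217.10; payment $80.00; balance $137.10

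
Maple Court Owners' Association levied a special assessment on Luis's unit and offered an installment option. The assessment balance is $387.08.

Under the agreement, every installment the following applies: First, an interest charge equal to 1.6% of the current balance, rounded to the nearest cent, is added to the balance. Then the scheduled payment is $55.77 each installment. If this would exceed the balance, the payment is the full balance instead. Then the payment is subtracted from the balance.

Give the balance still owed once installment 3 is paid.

$235.95

Installment 1: opening $387.08; interest $6.19 → $393.27; payment $55.77; balance $337.50
Installment 2: opening $337.50; interest $5.40 → $342.90; payment $55.77; balance $287.13
Installment 3: opening $287.13; interest $4.59 → $291.72; payment $55.77; balance $235.95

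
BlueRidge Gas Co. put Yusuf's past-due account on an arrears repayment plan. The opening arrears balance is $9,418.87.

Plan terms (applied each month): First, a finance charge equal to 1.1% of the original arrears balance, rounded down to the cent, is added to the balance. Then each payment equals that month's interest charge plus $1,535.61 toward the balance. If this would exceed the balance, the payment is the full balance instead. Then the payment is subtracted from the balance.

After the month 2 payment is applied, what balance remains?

Month 1: $9,418.87 +$103.60 interest = $9,522.47; pay $1,639.21 → $7,883.26
Month 2: $7,883.26 +$103.60 interest = $7,986.86; pay $1,639.21 → $6,347.65

$6,347.65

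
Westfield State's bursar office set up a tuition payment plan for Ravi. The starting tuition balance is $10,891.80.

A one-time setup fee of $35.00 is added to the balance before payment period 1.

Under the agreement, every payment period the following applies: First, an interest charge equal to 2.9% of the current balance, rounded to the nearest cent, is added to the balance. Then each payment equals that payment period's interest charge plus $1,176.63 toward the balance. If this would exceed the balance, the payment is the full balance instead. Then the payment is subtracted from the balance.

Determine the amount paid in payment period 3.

$1,425.26

Payment period 1: $10,926.80 +$316.88 interest = $11,243.68; pay $1,493.51 → $9,750.17
Payment period 2: $9,750.17 +$282.75 interest = $10,032.92; pay $1,459.38 → $8,573.54
Payment period 3: $8,573.54 +$248.63 interest = $8,822.17; pay $1,425.26 → $7,396.91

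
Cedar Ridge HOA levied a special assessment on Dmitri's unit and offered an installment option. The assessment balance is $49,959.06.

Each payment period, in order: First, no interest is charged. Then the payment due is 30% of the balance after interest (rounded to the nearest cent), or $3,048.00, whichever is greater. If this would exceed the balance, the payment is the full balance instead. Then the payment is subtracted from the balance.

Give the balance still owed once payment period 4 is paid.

$11,995.17

# | Opening | Payment | End bal
1 | $49,959.06 | $14,987.72 | $34,971.34
2 | $34,971.34 | $10,491.40 | $24,479.94
3 | $24,479.94 | $7,343.98 | $17,135.96
4 | $17,135.96 | $5,140.79 | $11,995.17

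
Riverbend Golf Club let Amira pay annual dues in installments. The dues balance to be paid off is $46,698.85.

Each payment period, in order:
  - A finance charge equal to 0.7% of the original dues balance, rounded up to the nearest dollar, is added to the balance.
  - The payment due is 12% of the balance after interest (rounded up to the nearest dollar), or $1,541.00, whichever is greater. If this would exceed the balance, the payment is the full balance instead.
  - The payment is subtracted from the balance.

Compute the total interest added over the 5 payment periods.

Payment period 1: opening $46,698.85; interest $327.00 → $47,025.85; payment $5,644.00; balance $41,381.85
Payment period 2: opening $41,381.85; interest $327.00 → $41,708.85; payment $5,006.00; balance $36,702.85
Payment period 3: opening $36,702.85; interest $327.00 → $37,029.85; payment $4,444.00; balance $32,585.85
Payment period 4: opening $32,585.85; interest $327.00 → $32,912.85; payment $3,950.00; balance $28,962.85
Payment period 5: opening $28,962.85; interest $327.00 → $29,289.85; payment $3,515.00; balance $25,774.85
Total interest: $327.00 + $327.00 + $327.00 + $327.00 + $327.00 = $1,635.00

$1,635.00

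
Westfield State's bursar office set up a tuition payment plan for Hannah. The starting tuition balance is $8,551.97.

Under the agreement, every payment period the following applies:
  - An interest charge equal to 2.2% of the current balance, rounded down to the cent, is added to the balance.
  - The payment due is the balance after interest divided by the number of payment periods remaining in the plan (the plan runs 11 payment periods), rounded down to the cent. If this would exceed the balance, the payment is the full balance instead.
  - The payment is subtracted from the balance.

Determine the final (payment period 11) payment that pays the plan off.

$987.72

Payment period 1: opening $8,551.97; interest $188.14 → $8,740.11; payment $794.55; balance $7,945.56
Payment period 2: opening $7,945.56; interest $174.80 → $8,120.36; payment $812.03; balance $7,308.33
Payment period 3: opening $7,308.33; interest $160.78 → $7,469.11; payment $829.90; balance $6,639.21
Payment period 4: opening $6,639.21; interest $146.06 → $6,785.27; payment $848.15; balance $5,937.12
Payment period 5: opening $5,937.12; interest $130.61 → $6,067.73; payment $866.81; balance $5,200.92
Payment period 6: opening $5,200.92; interest $114.42 → $5,315.34; payment $885.89; balance $4,429.45
Payment period 7: opening $4,429.45; interest $97.44 → $4,526.89; payment $905.37; balance $3,621.52
Payment period 8: opening $3,621.52; interest $79.67 → $3,701.19; payment $925.29; balance $2,775.90
Payment period 9: opening $2,775.90; interest $61.06 → $2,836.96; payment $945.65; balance $1,891.31
Payment period 10: opening $1,891.31; interest $41.60 → $1,932.91; payment $966.45; balance $966.46
Payment period 11: opening $966.46; interest $21.26 → $987.72; payment $987.72; balance $0.00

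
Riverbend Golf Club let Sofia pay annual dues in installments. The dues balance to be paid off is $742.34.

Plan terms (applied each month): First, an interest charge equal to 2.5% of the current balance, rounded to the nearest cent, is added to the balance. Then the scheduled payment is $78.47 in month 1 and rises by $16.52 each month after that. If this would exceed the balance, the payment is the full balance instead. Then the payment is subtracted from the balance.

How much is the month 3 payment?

$111.51

# | Opening | Interest | Payment | End bal
1 | $742.34 | $18.56 | $78.47 | $682.43
2 | $682.43 | $17.06 | $94.99 | $604.50
3 | $604.50 | $15.11 | $111.51 | $508.10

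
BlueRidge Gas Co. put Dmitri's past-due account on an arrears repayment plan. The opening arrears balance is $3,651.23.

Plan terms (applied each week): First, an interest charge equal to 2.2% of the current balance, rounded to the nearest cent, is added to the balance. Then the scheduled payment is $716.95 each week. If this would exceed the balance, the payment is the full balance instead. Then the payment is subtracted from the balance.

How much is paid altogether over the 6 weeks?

Week 1: opening $3,651.23; interest $80.33 → $3,731.56; payment $716.95; balance $3,014.61
Week 2: opening $3,014.61; interest $66.32 → $3,080.93; payment $716.95; balance $2,363.98
Week 3: opening $2,363.98; interest $52.01 → $2,415.99; payment $716.95; balance $1,699.04
Week 4: opening $1,699.04; interest $37.38 → $1,736.42; payment $716.95; balance $1,019.47
Week 5: opening $1,019.47; interest $22.43 → $1,041.90; payment $716.95; balance $324.95
Week 6: opening $324.95; interest $7.15 → $332.10; payment $332.10; balance $0.00
Total paid: $3,916.85

$3,916.85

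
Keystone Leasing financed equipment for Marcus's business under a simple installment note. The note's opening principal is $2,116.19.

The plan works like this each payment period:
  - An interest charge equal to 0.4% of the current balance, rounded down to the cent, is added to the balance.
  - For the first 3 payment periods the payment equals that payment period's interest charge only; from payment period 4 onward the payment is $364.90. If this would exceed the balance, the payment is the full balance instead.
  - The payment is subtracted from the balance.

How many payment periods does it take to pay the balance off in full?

Payment period 1: opening $2,116.19; interest $8.46 → $2,124.65; payment $8.46; balance $2,116.19
Payment period 2: opening $2,116.19; interest $8.46 → $2,124.65; payment $8.46; balance $2,116.19
Payment period 3: opening $2,116.19; interest $8.46 → $2,124.65; payment $8.46; balance $2,116.19
Payment period 4: opening $2,116.19; interest $8.46 → $2,124.65; payment $364.90; balance $1,759.75
Payment period 5: opening $1,759.75; interest $7.03 → $1,766.78; payment $364.90; balance $1,401.88
Payment period 6: opening $1,401.88; interest $5.60 → $1,407.48; payment $364.90; balance $1,042.58
Payment period 7: opening $1,042.58; interest $4.17 → $1,046.75; payment $364.90; balance $681.85
Payment period 8: opening $681.85; interest $2.72 → $684.57; payment $364.90; balance $319.67
Payment period 9: opening $319.67; interest $1.27 → $320.94; payment $320.94; balance $0.00
Balance reaches $0.00 in payment period 9.

9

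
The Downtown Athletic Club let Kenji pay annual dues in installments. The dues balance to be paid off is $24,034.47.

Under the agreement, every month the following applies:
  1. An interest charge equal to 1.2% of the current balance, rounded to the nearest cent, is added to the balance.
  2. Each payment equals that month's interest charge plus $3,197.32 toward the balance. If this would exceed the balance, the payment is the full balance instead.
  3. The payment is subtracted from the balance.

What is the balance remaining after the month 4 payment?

$11,245.19

# | Opening | Interest | Payment | End bal
1 | $24,034.47 | $288.41 | $3,485.73 | $20,837.15
2 | $20,837.15 | $250.05 | $3,447.37 | $17,639.83
3 | $17,639.83 | $211.68 | $3,409.00 | $14,442.51
4 | $14,442.51 | $173.31 | $3,370.63 | $11,245.19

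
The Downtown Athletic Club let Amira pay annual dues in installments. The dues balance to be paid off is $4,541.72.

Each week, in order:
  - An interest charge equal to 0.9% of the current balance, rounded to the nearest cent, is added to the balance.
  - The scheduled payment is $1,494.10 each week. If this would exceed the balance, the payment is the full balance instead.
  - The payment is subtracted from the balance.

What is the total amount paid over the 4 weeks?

Week 1: opening $4,541.72; interest $40.88 → $4,582.60; payment $1,494.10; balance $3,088.50
Week 2: opening $3,088.50; interest $27.80 → $3,116.30; payment $1,494.10; balance $1,622.20
Week 3: opening $1,622.20; interest $14.60 → $1,636.80; payment $1,494.10; balance $142.70
Week 4: opening $142.70; interest $1.28 → $143.98; payment $143.98; balance $0.00
Total paid: $4,626.28

$4,626.28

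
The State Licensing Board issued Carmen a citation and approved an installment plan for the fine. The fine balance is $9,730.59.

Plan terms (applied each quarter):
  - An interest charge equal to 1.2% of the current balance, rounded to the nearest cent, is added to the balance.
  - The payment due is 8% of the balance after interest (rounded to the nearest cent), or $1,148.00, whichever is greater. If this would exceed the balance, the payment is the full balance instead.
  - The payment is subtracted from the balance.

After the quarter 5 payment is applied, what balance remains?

Quarter 1: opening $9,730.59; interest $116.77 → $9,847.36; payment $1,148.00; balance $8,699.36
Quarter 2: opening $8,699.36; interest $104.39 → $8,803.75; payment $1,148.00; balance $7,655.75
Quarter 3: opening $7,655.75; interest $91.87 → $7,747.62; payment $1,148.00; balance $6,599.62
Quarter 4: opening $6,599.62; interest $79.20 → $6,678.82; payment $1,148.00; balance $5,530.82
Quarter 5: opening $5,530.82; interest $66.37 → $5,597.19; payment $1,148.00; balance $4,449.19

$4,449.19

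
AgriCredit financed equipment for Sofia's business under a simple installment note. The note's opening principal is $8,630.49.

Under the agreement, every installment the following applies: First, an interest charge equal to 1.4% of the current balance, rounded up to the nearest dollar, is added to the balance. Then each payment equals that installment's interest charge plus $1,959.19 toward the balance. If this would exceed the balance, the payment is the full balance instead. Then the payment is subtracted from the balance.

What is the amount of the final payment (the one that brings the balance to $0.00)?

Installment 1: opening $8,630.49; interest $121.00 → $8,751.49; payment $2,080.19; balance $6,671.30
Installment 2: opening $6,671.30; interest $94.00 → $6,765.30; payment $2,053.19; balance $4,712.11
Installment 3: opening $4,712.11; interest $66.00 → $4,778.11; payment $2,025.19; balance $2,752.92
Installment 4: opening $2,752.92; interest $39.00 → $2,791.92; payment $1,998.19; balance $793.73
Installment 5: opening $793.73; interest $12.00 → $805.73; payment $805.73; balance $0.00

$805.73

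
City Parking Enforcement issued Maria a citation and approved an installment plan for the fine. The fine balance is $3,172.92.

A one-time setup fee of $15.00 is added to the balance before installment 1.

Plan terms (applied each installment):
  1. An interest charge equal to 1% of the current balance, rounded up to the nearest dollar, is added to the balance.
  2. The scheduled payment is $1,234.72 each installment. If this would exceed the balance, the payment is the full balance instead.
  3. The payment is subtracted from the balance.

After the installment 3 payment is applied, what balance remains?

$0.00

Installment 1: opening $3,187.92; interest $32.00 → $3,219.92; payment $1,234.72; balance $1,985.20
Installment 2: opening $1,985.20; interest $20.00 → $2,005.20; payment $1,234.72; balance $770.48
Installment 3: opening $770.48; interest $8.00 → $778.48; payment $778.48; balance $0.00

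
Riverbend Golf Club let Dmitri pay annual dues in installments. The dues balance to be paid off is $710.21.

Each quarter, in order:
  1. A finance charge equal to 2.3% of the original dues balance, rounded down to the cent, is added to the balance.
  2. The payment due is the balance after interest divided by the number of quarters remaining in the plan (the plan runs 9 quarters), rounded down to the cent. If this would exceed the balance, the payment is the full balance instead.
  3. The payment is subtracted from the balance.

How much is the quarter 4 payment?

$87.82

# | Opening | Interest | Payment | End bal
1 | $710.21 | $16.33 | $80.72 | $645.82
2 | $645.82 | $16.33 | $82.76 | $579.39
3 | $579.39 | $16.33 | $85.10 | $510.62
4 | $510.62 | $16.33 | $87.82 | $439.13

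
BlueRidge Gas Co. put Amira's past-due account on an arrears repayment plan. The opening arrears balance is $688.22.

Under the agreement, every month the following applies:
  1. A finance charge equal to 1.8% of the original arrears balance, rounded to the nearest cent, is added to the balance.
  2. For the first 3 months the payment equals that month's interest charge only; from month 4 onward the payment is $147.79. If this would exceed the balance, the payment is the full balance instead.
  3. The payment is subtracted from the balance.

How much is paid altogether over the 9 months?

$799.73

Month 1: opening $688.22; interest $12.39 → $700.61; payment $12.39; balance $688.22
Month 2: opening $688.22; interest $12.39 → $700.61; payment $12.39; balance $688.22
Month 3: opening $688.22; interest $12.39 → $700.61; payment $12.39; balance $688.22
Month 4: opening $688.22; interest $12.39 → $700.61; payment $147.79; balance $552.82
Month 5: opening $552.82; interest $12.39 → $565.21; payment $147.79; balance $417.42
Month 6: opening $417.42; interest $12.39 → $429.81; payment $147.79; balance $282.02
Month 7: opening $282.02; interest $12.39 → $294.41; payment $147.79; balance $146.62
Month 8: opening $146.62; interest $12.39 → $159.01; payment $147.79; balance $11.22
Month 9: opening $11.22; interest $12.39 → $23.61; payment $23.61; balance $0.00
Total paid: $799.73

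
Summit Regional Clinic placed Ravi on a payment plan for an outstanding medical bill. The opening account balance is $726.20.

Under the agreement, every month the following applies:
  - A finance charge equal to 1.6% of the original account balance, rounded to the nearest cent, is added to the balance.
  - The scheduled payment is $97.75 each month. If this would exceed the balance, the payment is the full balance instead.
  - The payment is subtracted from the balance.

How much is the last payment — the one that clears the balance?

$48.78

# | Opening | Interest | Payment | End bal
1 | $726.20 | $11.62 | $97.75 | $640.07
2 | $640.07 | $11.62 | $97.75 | $553.94
3 | $553.94 | $11.62 | $97.75 | $467.81
4 | $467.81 | $11.62 | $97.75 | $381.68
5 | $381.68 | $11.62 | $97.75 | $295.55
6 | $295.55 | $11.62 | $97.75 | $209.42
7 | $209.42 | $11.62 | $97.75 | $123.29
8 | $123.29 | $11.62 | $97.75 | $37.16
9 | $37.16 | $11.62 | $48.78 | $0.00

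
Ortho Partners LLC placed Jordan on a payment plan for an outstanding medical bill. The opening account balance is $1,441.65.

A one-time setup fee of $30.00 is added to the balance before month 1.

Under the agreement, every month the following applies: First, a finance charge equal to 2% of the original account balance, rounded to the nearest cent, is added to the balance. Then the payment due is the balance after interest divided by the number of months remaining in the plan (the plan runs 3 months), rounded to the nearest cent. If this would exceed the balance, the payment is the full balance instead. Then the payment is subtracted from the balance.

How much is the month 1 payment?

$500.16

Month 1: $1,471.65 +$28.83 interest = $1,500.48; pay $500.16 → $1,000.32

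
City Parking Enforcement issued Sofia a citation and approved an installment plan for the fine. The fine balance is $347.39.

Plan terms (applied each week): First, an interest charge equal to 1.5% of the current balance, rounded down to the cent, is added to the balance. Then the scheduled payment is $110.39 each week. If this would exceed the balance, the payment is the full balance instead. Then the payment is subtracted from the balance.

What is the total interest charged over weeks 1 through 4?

$11.27

Week 1: opening $347.39; interest $5.21 → $352.60; payment $110.39; balance $242.21
Week 2: opening $242.21; interest $3.63 → $245.84; payment $110.39; balance $135.45
Week 3: opening $135.45; interest $2.03 → $137.48; payment $110.39; balance $27.09
Week 4: opening $27.09; interest $0.40 → $27.49; payment $27.49; balance $0.00
Total interest: $5.21 + $3.63 + $2.03 + $0.40 = $11.27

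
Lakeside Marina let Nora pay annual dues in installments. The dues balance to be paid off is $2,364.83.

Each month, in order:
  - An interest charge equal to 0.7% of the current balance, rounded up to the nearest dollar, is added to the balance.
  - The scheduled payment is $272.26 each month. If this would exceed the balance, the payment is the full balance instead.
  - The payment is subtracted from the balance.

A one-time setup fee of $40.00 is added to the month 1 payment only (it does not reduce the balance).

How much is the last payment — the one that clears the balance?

Month 1: opening $2,364.83; interest $17.00 → $2,381.83; payment $272.26 (+ $40.00 fee); balance $2,109.57
Month 2: opening $2,109.57; interest $15.00 → $2,124.57; payment $272.26; balance $1,852.31
Month 3: opening $1,852.31; interest $13.00 → $1,865.31; payment $272.26; balance $1,593.05
Month 4: opening $1,593.05; interest $12.00 → $1,605.05; payment $272.26; balance $1,332.79
Month 5: opening $1,332.79; interest $10.00 → $1,342.79; payment $272.26; balance $1,070.53
Month 6: opening $1,070.53; interest $8.00 → $1,078.53; payment $272.26; balance $806.27
Month 7: opening $806.27; interest $6.00 → $812.27; payment $272.26; balance $540.01
Month 8: opening $540.01; interest $4.00 → $544.01; payment $272.26; balance $271.75
Month 9: opening $271.75; interest $2.00 → $273.75; payment $272.26; balance $1.49
Month 10: opening $1.49; interest $1.00 → $2.49; payment $2.49; balance $0.00

$2.49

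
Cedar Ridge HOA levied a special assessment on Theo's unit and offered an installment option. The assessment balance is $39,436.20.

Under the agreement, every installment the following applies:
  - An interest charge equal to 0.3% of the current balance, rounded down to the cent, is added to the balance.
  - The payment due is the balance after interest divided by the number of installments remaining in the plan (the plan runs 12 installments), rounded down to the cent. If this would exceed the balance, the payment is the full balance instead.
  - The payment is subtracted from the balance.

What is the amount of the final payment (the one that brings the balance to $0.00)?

$3,406.62

Installment 1: opening $39,436.20; interest $118.30 → $39,554.50; payment $3,296.20; balance $36,258.30
Installment 2: opening $36,258.30; interest $108.77 → $36,367.07; payment $3,306.09; balance $33,060.98
Installment 3: opening $33,060.98; interest $99.18 → $33,160.16; payment $3,316.01; balance $29,844.15
Installment 4: opening $29,844.15; interest $89.53 → $29,933.68; payment $3,325.96; balance $26,607.72
Installment 5: opening $26,607.72; interest $79.82 → $26,687.54; payment $3,335.94; balance $23,351.60
Installment 6: opening $23,351.60; interest $70.05 → $23,421.65; payment $3,345.95; balance $20,075.70
Installment 7: opening $20,075.70; interest $60.22 → $20,135.92; payment $3,355.98; balance $16,779.94
Installment 8: opening $16,779.94; interest $50.33 → $16,830.27; payment $3,366.05; balance $13,464.22
Installment 9: opening $13,464.22; interest $40.39 → $13,504.61; payment $3,376.15; balance $10,128.46
Installment 10: opening $10,128.46; interest $30.38 → $10,158.84; payment $3,386.28; balance $6,772.56
Installment 11: opening $6,772.56; interest $20.31 → $6,792.87; payment $3,396.43; balance $3,396.44
Installment 12: opening $3,396.44; interest $10.18 → $3,406.62; payment $3,406.62; balance $0.00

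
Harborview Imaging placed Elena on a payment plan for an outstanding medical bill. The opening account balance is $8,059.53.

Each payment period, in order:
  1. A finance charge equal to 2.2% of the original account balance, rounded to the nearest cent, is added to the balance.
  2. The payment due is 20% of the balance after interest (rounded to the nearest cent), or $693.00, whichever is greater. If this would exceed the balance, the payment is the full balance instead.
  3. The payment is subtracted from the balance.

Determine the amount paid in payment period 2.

$1,353.36

Payment period 1: $8,059.53 +$177.31 interest = $8,236.84; pay $1,647.37 → $6,589.47
Payment period 2: $6,589.47 +$177.31 interest = $6,766.78; pay $1,353.36 → $5,413.42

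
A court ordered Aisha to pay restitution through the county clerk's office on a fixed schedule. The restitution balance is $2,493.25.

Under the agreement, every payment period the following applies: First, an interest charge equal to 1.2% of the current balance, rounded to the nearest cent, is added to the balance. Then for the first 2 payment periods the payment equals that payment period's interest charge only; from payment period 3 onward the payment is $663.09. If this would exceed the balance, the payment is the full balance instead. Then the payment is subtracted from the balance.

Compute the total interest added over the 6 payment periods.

$133.56

# | Opening | Interest | Payment | End bal
1 | $2,493.25 | $29.92 | $29.92 | $2,493.25
2 | $2,493.25 | $29.92 | $29.92 | $2,493.25
3 | $2,493.25 | $29.92 | $663.09 | $1,860.08
4 | $1,860.08 | $22.32 | $663.09 | $1,219.31
5 | $1,219.31 | $14.63 | $663.09 | $570.85
6 | $570.85 | $6.85 | $577.70 | $0.00
Total interest: $29.92 + $29.92 + $29.92 + $22.32 + $14.63 + $6.85 = $133.56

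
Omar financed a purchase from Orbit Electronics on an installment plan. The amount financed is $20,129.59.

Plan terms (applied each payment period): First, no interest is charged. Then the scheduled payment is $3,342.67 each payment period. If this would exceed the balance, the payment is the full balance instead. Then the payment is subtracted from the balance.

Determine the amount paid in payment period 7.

$73.57

Payment period 1: $20,129.59 − $3,342.67 → $16,786.92
Payment period 2: $16,786.92 − $3,342.67 → $13,444.25
Payment period 3: $13,444.25 − $3,342.67 → $10,101.58
Payment period 4: $10,101.58 − $3,342.67 → $6,758.91
Payment period 5: $6,758.91 − $3,342.67 → $3,416.24
Payment period 6: $3,416.24 − $3,342.67 → $73.57
Payment period 7: $73.57 − $73.57 → $0.00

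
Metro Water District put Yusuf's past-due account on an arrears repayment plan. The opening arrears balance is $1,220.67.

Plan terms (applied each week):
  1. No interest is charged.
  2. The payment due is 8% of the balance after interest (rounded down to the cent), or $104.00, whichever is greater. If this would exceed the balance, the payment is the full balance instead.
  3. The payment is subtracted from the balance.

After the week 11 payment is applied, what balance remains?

$76.67

# | Opening | Payment | End bal
1 | $1,220.67 | $104.00 | $1,116.67
2 | $1,116.67 | $104.00 | $1,012.67
3 | $1,012.67 | $104.00 | $908.67
4 | $908.67 | $104.00 | $804.67
5 | $804.67 | $104.00 | $700.67
6 | $700.67 | $104.00 | $596.67
7 | $596.67 | $104.00 | $492.67
8 | $492.67 | $104.00 | $388.67
9 | $388.67 | $104.00 | $284.67
10 | $284.67 | $104.00 | $180.67
11 | $180.67 | $104.00 | $76.67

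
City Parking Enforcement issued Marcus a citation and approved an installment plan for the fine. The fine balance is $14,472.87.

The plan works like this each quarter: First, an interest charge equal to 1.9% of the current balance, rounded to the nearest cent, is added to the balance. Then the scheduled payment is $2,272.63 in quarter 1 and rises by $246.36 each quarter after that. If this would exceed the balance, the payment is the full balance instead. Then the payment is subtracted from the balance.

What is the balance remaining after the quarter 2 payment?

$10,193.26

Quarter 1: opening $14,472.87; interest $274.98 → $14,747.85; payment $2,272.63; balance $12,475.22
Quarter 2: opening $12,475.22; interest $237.03 → $12,712.25; payment $2,518.99; balance $10,193.26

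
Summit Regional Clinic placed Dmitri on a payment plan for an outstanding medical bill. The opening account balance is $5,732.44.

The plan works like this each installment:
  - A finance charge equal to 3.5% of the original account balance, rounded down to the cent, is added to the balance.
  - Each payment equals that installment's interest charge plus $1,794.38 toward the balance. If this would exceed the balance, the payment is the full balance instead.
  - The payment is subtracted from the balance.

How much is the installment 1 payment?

Installment 1: opening $5,732.44; interest $200.63 → $5,933.07; payment $1,995.01; balance $3,938.06

$1,995.01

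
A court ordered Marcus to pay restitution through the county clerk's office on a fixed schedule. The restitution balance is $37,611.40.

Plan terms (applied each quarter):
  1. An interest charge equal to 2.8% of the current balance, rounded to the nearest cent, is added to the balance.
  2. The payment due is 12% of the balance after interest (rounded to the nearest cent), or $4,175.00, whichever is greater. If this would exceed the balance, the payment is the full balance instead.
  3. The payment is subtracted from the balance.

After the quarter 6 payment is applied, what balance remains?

# | Opening | Interest | Payment | End bal
1 | $37,611.40 | $1,053.12 | $4,639.74 | $34,024.78
2 | $34,024.78 | $952.69 | $4,197.30 | $30,780.17
3 | $30,780.17 | $861.84 | $4,175.00 | $27,467.01
4 | $27,467.01 | $769.08 | $4,175.00 | $24,061.09
5 | $24,061.09 | $673.71 | $4,175.00 | $20,559.80
6 | $20,559.80 | $575.67 | $4,175.00 | $16,960.47

$16,960.47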